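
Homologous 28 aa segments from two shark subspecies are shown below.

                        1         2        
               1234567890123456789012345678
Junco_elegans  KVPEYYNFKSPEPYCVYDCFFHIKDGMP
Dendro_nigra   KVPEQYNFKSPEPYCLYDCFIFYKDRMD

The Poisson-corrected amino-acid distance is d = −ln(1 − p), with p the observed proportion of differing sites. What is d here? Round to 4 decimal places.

0.2877

The sequences differ at positions 5 (Y/Q), 16 (V/L), 21 (F/I), 22 (H/F), 23 (I/Y), 26 (G/R), 28 (P/D).
p = 7/28 = 0.250000.
d = −ln(1 − 0.250000) = −ln(0.750000) = 0.2877.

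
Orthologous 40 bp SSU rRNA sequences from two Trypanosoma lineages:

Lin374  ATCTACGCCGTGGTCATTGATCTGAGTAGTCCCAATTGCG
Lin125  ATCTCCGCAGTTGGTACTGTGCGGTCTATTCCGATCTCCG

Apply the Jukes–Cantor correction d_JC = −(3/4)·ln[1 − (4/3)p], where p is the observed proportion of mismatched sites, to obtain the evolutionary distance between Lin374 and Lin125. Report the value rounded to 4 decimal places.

0.5716

Differing sites — 5:A/C; 9:C/A; 12:G/T; 14:T/G; 15:C/T; 17:T/C; 20:A/T; 21:T/G; 23:T/G; 25:A/T; 26:G/C; 29:G/T; 33:C/G; 35:A/T; 36:T/C; 38:G/C.
p = 16/40 = 0.400000.
d = −0.75 · ln(1 − (4/3)·0.400000) = −0.75 · ln(0.466667) = −0.75 · (-0.762139) = 0.5716.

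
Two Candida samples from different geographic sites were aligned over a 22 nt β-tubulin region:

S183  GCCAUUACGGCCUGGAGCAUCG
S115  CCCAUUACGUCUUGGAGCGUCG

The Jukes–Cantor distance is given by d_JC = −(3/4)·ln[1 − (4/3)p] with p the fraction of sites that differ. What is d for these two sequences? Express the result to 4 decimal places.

The sequences differ at positions 1 (G/C), 10 (G/U), 12 (C/U), 19 (A/G).
p = 4/22 = 0.181818.
d = −0.75 · ln(1 − (4/3)·0.181818) = −0.75 · ln(0.757576) = −0.75 · (-0.277631) = 0.2082.

0.2082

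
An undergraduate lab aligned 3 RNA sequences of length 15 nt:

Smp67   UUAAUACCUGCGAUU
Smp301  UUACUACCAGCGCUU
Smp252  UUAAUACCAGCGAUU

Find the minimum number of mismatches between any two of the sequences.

1

Pairwise Hamming distances:
  Smp67 vs Smp301: 3
  Smp67 vs Smp252: 1
  Smp301 vs Smp252: 2
The smallest is 1, between Smp67 and Smp252.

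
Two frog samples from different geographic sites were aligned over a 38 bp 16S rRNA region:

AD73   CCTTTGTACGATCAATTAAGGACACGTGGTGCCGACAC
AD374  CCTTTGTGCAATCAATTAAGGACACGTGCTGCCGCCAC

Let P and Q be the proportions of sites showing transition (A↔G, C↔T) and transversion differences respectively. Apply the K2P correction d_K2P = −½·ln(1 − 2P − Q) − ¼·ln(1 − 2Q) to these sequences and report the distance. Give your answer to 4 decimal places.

0.1137

Differing sites — 8:A/G (Ti); 10:G/A (Ti); 29:G/C (Tv); 35:A/C (Tv).
Of the 4 differences, 2 transitions and 2 transversions over 38 sites: P = 2/38 = 0.052632, Q = 2/38 = 0.052632.
d = −0.5·ln(0.842104) − 0.25·ln(0.894736) = −0.5·(-0.171852) − 0.25·(-0.111227) = 0.1137.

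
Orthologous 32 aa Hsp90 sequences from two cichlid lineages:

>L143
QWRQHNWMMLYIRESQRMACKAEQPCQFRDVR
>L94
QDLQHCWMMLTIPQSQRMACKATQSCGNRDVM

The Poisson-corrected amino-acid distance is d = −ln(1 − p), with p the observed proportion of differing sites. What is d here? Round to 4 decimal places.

Mismatches occur at site 2 (W/D), site 3 (R/L), site 6 (N/C), site 11 (Y/T), site 13 (R/P), site 14 (E/Q), site 23 (E/T), site 25 (P/S), site 27 (Q/G), site 28 (F/N), site 32 (R/M).
p = 11/32 = 0.343750.
d = −ln(1 − 0.343750) = −ln(0.656250) = 0.4212.

0.4212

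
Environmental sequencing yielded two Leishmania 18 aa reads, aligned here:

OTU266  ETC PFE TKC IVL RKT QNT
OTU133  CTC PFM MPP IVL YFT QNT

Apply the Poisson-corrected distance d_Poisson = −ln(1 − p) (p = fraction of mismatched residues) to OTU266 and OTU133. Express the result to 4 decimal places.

0.4925

The sequences differ at positions 1 (E/C), 6 (E/M), 7 (T/M), 8 (K/P), 9 (C/P), 13 (R/Y), 14 (K/F).
p = 7/18 = 0.388889.
d = −ln(1 − 0.388889) = −ln(0.611111) = 0.4925.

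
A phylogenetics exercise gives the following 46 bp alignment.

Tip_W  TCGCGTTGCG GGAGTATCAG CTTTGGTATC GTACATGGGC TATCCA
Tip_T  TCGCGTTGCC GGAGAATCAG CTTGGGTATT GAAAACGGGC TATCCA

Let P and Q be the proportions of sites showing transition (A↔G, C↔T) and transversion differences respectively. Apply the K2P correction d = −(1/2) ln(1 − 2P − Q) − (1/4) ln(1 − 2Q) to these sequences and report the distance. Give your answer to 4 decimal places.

0.1701

Differing sites — 10:G/C (Tv); 15:T/A (Tv); 24:T/G (Tv); 30:C/T (Ti); 32:T/A (Tv); 34:C/A (Tv); 36:T/C (Ti).
Of the 7 differences, 2 transitions and 5 transversions over 46 sites: P = 2/46 = 0.043478, Q = 5/46 = 0.108696.
d = −0.5·ln(0.804348) − 0.25·ln(0.782608) = −0.5·(-0.217723) − 0.25·(-0.245123) = 0.1701.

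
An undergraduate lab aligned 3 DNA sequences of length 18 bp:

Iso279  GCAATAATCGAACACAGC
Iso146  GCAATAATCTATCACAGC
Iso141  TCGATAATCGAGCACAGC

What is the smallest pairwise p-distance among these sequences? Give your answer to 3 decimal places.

Pairwise Hamming distances:
  Iso279 vs Iso146: 2
  Iso279 vs Iso141: 3
  Iso146 vs Iso141: 4
The smallest is 2 mismatches, between Iso279 and Iso146; p = 2/18 = 0.111.

0.111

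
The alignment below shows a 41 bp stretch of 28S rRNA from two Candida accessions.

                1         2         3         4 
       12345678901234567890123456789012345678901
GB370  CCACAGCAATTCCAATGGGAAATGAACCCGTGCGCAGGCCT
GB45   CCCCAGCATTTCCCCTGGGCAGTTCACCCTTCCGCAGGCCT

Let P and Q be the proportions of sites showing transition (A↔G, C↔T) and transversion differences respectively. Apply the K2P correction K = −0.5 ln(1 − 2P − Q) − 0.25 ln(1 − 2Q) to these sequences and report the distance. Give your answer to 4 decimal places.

The sequences differ at positions 3 (A/C, transversion), 9 (A/T, transversion), 14 (A/C, transversion), 15 (A/C, transversion), 20 (A/C, transversion), 22 (A/G, transition), 24 (G/T, transversion), 25 (A/C, transversion), 30 (G/T, transversion), 32 (G/C, transversion).
Of the 10 differences, 1 transition and 9 transversions over 41 sites: P = 1/41 = 0.024390, Q = 9/41 = 0.219512.
d = −0.5·ln(0.731708) − 0.25·ln(0.560976) = −0.5·(-0.312374) − 0.25·(-0.578077) = 0.3007.

0.3007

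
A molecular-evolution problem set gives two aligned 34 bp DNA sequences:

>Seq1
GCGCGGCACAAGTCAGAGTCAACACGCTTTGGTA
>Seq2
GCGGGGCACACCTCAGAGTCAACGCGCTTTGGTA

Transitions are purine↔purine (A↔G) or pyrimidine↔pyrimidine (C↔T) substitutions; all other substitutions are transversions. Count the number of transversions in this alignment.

3

Differing sites — 4:C/G (Tv); 11:A/C (Tv); 12:G/C (Tv); 24:A/G (Ti).
Of the 4 differences, 1 transition and 3 transversions, so the answer is 3.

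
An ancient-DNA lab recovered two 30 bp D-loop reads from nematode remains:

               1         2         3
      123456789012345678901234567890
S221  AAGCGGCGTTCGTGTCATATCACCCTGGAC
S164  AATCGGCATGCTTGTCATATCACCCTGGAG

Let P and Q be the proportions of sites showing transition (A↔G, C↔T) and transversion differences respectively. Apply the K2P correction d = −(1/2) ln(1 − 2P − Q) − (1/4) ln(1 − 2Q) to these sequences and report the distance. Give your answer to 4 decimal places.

0.1891

The sequences differ at positions 3 (G/T, transversion), 8 (G/A, transition), 10 (T/G, transversion), 12 (G/T, transversion), 30 (C/G, transversion).
Of the 5 differences, 1 transition and 4 transversions over 30 sites: P = 1/30 = 0.033333, Q = 4/30 = 0.133333.
d = −0.5·ln(0.800001) − 0.25·ln(0.733334) = −0.5·(-0.223142) − 0.25·(-0.310154) = 0.1891.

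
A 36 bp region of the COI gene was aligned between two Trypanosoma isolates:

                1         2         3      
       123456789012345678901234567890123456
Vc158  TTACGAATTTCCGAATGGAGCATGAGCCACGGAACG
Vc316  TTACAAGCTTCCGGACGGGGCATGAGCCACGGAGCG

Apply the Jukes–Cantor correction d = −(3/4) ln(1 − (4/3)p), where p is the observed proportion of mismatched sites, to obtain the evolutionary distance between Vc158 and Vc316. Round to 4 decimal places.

The sequences differ at positions 5 (G/A), 7 (A/G), 8 (T/C), 14 (A/G), 16 (T/C), 19 (A/G), 34 (A/G).
p = 7/36 = 0.194444.
d = −0.75 · ln(1 − (4/3)·0.194444) = −0.75 · ln(0.740741) = −0.75 · (-0.300104) = 0.2251.

0.2251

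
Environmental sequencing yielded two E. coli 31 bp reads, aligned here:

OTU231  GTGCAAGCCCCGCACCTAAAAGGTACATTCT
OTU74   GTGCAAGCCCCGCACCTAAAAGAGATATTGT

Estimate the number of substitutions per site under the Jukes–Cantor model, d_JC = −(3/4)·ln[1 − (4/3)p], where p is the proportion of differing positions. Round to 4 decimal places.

0.1416

Mismatches occur at site 23 (G→A), site 24 (T→G), site 26 (C→T), site 30 (C→G).
p = 4/31 = 0.129032.
d = −0.75 · ln(1 − (4/3)·0.129032) = −0.75 · ln(0.827957) = −0.75 · (-0.188794) = 0.1416.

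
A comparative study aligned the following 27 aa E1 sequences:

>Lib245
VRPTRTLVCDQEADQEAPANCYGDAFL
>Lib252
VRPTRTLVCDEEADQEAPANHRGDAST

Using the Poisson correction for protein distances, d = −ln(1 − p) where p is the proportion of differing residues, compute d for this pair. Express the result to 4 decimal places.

0.2048

The sequences differ at positions 11 (Q/E), 21 (C/H), 22 (Y/R), 26 (F/S), 27 (L/T).
p = 5/27 = 0.185185.
d = −ln(1 − 0.185185) = −ln(0.814815) = 0.2048.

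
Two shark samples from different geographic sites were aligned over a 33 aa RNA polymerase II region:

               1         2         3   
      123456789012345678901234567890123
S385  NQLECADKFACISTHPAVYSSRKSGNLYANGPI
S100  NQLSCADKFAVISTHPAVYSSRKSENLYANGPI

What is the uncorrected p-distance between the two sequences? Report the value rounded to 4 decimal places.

The sequences differ at positions 4 (E/S), 11 (C/V), 25 (G/E).
There are 3 differences over 33 sites, so p = 3/33 = 0.0909.

0.0909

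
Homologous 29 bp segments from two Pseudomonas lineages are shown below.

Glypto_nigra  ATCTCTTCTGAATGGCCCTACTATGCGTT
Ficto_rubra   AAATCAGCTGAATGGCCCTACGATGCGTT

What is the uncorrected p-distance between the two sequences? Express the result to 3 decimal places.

0.172

Mismatches occur at site 2 (T→A), site 3 (C→A), site 6 (T→A), site 7 (T→G), site 22 (T→G).
There are 5 differences over 29 sites, so p = 5/29 = 0.172.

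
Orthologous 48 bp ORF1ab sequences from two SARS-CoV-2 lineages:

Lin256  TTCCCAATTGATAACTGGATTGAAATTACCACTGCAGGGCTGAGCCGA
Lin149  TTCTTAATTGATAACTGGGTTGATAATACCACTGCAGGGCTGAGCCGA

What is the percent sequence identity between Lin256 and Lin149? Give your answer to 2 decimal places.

89.58%

Mismatches occur at site 4 (C↔T), site 5 (C↔T), site 19 (A↔G), site 24 (A↔T), site 26 (T↔A).
43 of the 48 sites match, so the percent identity is 43/48 × 100 = 89.58%.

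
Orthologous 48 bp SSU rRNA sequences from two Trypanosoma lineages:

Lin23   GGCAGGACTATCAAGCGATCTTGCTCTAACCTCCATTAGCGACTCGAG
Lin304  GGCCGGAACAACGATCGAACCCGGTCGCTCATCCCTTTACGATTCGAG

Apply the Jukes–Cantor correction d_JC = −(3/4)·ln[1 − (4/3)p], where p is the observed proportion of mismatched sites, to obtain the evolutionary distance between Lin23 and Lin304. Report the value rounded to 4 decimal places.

0.5199

Mismatches occur at site 4 (A↔C), site 8 (C↔A), site 9 (T↔C), site 11 (T↔A), site 13 (A↔G), site 15 (G↔T), site 19 (T↔A), site 21 (T↔C), site 22 (T↔C), site 24 (C↔G), site 27 (T↔G), site 28 (A↔C), site 29 (A↔T), site 31 (C↔A), site 35 (A↔C), site 38 (A↔T), site 39 (G↔A), site 43 (C↔T).
p = 18/48 = 0.375000.
d = −0.75 · ln(1 − (4/3)·0.375000) = −0.75 · ln(0.500000) = −0.75 · (-0.693147) = 0.5199.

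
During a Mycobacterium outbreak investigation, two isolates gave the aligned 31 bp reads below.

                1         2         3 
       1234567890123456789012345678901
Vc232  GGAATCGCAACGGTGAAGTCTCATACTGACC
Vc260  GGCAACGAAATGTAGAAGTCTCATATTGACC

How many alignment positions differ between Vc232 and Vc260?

Differing sites — 3:A/C; 5:T/A; 8:C/A; 11:C/T; 13:G/T; 14:T/A; 26:C/T.
That gives 7 mismatches out of 31 aligned sites, so the Hamming distance is 7.

7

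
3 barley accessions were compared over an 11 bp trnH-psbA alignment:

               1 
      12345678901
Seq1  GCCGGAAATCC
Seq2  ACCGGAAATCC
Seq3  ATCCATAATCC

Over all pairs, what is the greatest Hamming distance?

Pairwise Hamming distances:
  Seq1 vs Seq2: 1
  Seq1 vs Seq3: 5
  Seq2 vs Seq3: 4
The largest is 5, between Seq1 and Seq3.

5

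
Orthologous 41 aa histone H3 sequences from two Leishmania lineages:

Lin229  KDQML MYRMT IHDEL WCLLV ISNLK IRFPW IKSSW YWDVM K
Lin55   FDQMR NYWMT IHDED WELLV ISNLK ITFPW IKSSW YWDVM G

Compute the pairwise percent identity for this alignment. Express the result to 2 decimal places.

80.49%

The sequences differ at positions 1 (K/F), 5 (L/R), 6 (M/N), 8 (R/W), 15 (L/D), 17 (C/E), 27 (R/T), 41 (K/G).
33 of the 41 sites match, so the percent identity is 33/41 × 100 = 80.49%.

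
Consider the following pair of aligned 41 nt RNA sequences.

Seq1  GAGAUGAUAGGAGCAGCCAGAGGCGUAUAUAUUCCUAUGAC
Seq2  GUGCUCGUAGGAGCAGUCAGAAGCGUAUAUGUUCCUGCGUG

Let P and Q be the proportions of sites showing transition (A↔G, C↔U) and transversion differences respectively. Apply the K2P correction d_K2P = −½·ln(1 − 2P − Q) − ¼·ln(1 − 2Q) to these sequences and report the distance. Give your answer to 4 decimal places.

0.3377

Mismatches occur at site 2 (A↔U, transversion), site 4 (A↔C, transversion), site 6 (G↔C, transversion), site 7 (A↔G, transition), site 17 (C↔U, transition), site 22 (G↔A, transition), site 31 (A↔G, transition), site 37 (A↔G, transition), site 38 (U↔C, transition), site 40 (A↔U, transversion), site 41 (C↔G, transversion).
Of the 11 differences, 6 transitions and 5 transversions over 41 sites: P = 6/41 = 0.146341, Q = 5/41 = 0.121951.
d = −0.5·ln(0.585367) − 0.25·ln(0.756098) = −0.5·(-0.535516) − 0.25·(-0.279584) = 0.3377.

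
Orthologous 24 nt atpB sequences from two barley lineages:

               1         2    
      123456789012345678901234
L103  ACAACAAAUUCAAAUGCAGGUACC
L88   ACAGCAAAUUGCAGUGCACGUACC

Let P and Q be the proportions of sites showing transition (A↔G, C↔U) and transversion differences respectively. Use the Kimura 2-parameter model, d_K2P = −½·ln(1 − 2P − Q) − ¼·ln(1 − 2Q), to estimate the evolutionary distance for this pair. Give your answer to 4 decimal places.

Differing sites — 4:A/G (Ti); 11:C/G (Tv); 12:A/C (Tv); 14:A/G (Ti); 19:G/C (Tv).
Of the 5 differences, 2 transitions and 3 transversions over 24 sites: P = 2/24 = 0.083333, Q = 3/24 = 0.125000.
d = −0.5·ln(0.708334) − 0.25·ln(0.750000) = −0.5·(-0.344840) − 0.25·(-0.287682) = 0.2443.

0.2443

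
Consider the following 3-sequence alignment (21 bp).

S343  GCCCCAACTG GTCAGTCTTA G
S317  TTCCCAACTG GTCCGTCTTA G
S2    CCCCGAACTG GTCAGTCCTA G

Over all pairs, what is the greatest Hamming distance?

5

Pairwise Hamming distances:
  S343 vs S317: 3
  S343 vs S2: 3
  S317 vs S2: 5
The largest is 5, between S317 and S2.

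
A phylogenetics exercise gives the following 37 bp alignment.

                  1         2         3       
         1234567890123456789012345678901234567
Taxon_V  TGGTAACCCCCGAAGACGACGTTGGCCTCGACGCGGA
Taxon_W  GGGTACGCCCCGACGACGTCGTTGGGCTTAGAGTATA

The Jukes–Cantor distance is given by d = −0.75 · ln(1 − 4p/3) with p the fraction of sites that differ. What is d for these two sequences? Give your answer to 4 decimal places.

The sequences differ at positions 1 (T/G), 6 (A/C), 7 (C/G), 14 (A/C), 19 (A/T), 26 (C/G), 29 (C/T), 30 (G/A), 31 (A/G), 32 (C/A), 34 (C/T), 35 (G/A), 36 (G/T).
p = 13/37 = 0.351351.
d = −0.75 · ln(1 − (4/3)·0.351351) = −0.75 · ln(0.531532) = −0.75 · (-0.631992) = 0.4740.

0.4740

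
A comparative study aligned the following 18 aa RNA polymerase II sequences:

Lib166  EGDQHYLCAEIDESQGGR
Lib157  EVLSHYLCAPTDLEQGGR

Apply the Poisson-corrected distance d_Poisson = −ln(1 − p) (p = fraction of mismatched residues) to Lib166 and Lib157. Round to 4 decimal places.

Differing sites — 2:G/V; 3:D/L; 4:Q/S; 10:E/P; 11:I/T; 13:E/L; 14:S/E.
p = 7/18 = 0.388889.
d = −ln(1 − 0.388889) = −ln(0.611111) = 0.4925.

0.4925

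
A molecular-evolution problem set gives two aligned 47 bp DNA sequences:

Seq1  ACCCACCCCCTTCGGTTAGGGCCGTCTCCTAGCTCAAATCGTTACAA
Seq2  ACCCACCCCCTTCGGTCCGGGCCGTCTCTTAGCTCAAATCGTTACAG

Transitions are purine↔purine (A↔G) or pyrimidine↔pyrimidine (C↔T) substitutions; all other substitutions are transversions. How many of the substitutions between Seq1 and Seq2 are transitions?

The sequences differ at positions 17 (T/C, transition), 18 (A/C, transversion), 29 (C/T, transition), 47 (A/G, transition).
Of the 4 differences, 3 transitions and 1 transversion, so the answer is 3.

3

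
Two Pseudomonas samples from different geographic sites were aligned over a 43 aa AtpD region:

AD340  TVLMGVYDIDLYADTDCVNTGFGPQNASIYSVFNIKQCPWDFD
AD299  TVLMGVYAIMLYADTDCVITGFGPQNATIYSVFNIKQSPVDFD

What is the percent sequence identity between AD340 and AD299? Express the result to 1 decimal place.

86.0%

The sequences differ at positions 8 (D/A), 10 (D/M), 19 (N/I), 28 (S/T), 38 (C/S), 40 (W/V).
37 of the 43 sites match, so the percent identity is 37/43 × 100 = 86.0%.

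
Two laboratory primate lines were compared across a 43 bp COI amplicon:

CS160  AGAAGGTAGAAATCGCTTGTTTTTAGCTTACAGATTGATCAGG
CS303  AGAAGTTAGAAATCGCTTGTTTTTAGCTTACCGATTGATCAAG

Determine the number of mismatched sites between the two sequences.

The sequences differ at positions 6 (G/T), 32 (A/C), 42 (G/A).
That gives 3 mismatches out of 43 aligned sites, so the Hamming distance is 3.

3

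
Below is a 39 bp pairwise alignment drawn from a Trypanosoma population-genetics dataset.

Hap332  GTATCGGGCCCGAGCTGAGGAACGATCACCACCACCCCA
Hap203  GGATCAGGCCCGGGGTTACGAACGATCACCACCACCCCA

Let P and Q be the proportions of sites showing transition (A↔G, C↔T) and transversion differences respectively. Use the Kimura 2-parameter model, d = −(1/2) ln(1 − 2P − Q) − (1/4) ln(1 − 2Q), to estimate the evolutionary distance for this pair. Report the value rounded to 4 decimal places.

Mismatches occur at site 2 (T→G, transversion), site 6 (G→A, transition), site 13 (A→G, transition), site 15 (C→G, transversion), site 17 (G→T, transversion), site 19 (G→C, transversion).
Of the 6 differences, 2 transitions and 4 transversions over 39 sites: P = 2/39 = 0.051282, Q = 4/39 = 0.102564.
d = −0.5·ln(0.794872) − 0.25·ln(0.794872) = −0.5·(-0.229574) − 0.25·(-0.229574) = 0.1722.

0.1722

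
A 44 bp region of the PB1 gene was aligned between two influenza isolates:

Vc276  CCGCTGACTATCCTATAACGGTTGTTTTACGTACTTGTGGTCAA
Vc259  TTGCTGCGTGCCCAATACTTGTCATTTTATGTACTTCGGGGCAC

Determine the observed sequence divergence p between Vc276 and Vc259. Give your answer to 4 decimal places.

The sequences differ at positions 1 (C/T), 2 (C/T), 7 (A/C), 8 (C/G), 10 (A/G), 11 (T/C), 14 (T/A), 18 (A/C), 19 (C/T), 20 (G/T), 23 (T/C), 24 (G/A), 30 (C/T), 37 (G/C), 38 (T/G), 41 (T/G), 44 (A/C).
There are 17 differences over 44 sites, so p = 17/44 = 0.3864.

0.3864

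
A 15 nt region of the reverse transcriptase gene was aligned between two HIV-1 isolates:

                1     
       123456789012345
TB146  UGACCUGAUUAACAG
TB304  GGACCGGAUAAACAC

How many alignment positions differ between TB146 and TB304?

Mismatches occur at site 1 (U/G), site 6 (U/G), site 10 (U/A), site 15 (G/C).
That gives 4 mismatches out of 15 aligned sites, so the Hamming distance is 4.

4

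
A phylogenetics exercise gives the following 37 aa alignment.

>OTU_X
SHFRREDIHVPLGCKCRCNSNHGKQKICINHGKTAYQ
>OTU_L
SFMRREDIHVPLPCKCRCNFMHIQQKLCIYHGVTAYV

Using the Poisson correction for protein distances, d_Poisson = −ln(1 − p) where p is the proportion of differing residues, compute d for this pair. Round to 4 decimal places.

0.3528

The sequences differ at positions 2 (H/F), 3 (F/M), 13 (G/P), 20 (S/F), 21 (N/M), 23 (G/I), 24 (K/Q), 27 (I/L), 30 (N/Y), 33 (K/V), 37 (Q/V).
p = 11/37 = 0.297297.
d = −ln(1 − 0.297297) = −ln(0.702703) = 0.3528.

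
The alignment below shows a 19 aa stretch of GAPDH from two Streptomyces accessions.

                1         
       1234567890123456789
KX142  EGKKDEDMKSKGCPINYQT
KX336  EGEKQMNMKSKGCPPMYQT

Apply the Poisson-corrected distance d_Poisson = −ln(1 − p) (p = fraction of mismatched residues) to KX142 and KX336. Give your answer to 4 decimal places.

The sequences differ at positions 3 (K/E), 5 (D/Q), 6 (E/M), 7 (D/N), 15 (I/P), 16 (N/M).
p = 6/19 = 0.315789.
d = −ln(1 − 0.315789) = −ln(0.684211) = 0.3795.

0.3795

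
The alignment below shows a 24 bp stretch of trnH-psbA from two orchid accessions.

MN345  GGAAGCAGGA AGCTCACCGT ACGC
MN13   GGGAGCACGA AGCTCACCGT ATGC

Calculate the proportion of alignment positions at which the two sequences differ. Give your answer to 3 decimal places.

0.125

The sequences differ at positions 3 (A/G), 8 (G/C), 22 (C/T).
There are 3 differences over 24 sites, so p = 3/24 = 0.125.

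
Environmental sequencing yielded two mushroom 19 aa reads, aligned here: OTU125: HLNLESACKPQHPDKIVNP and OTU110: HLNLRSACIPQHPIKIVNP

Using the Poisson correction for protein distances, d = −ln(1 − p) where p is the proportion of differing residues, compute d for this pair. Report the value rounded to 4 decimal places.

Mismatches occur at site 5 (E→R), site 9 (K→I), site 14 (D→I).
p = 3/19 = 0.157895.
d = −ln(1 − 0.157895) = −ln(0.842105) = 0.1719.

0.1719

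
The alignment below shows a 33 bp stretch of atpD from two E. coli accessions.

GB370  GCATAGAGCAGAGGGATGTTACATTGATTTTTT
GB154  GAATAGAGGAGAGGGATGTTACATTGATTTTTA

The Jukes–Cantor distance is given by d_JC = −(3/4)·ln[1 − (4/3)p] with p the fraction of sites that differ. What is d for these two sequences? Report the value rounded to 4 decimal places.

The sequences differ at positions 2 (C/A), 9 (C/G), 33 (T/A).
p = 3/33 = 0.090909.
d = −0.75 · ln(1 − (4/3)·0.090909) = −0.75 · ln(0.878788) = −0.75 · (-0.129212) = 0.0969.

0.0969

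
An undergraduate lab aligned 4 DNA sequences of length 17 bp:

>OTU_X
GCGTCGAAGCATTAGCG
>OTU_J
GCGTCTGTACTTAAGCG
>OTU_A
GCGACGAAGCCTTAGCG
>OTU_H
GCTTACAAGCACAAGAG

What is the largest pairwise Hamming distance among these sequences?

Pairwise Hamming distances:
  OTU_X vs OTU_J: 6
  OTU_X vs OTU_A: 2
  OTU_X vs OTU_H: 6
  OTU_J vs OTU_A: 7
  OTU_J vs OTU_H: 9
  OTU_A vs OTU_H: 8
The largest is 9, between OTU_J and OTU_H.

9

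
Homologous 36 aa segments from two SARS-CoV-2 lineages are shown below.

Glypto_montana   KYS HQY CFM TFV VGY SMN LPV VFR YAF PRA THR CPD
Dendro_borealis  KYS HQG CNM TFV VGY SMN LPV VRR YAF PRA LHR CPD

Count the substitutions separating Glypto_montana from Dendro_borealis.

4

Differing sites — 6:Y/G; 8:F/N; 23:F/R; 31:T/L.
That gives 4 mismatches out of 36 aligned sites, so the Hamming distance is 4.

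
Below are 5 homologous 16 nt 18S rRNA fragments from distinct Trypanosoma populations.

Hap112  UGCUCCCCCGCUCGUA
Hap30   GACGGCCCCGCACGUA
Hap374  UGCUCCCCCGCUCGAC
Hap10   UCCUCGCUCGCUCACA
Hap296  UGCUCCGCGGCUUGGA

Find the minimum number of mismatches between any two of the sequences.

2

Pairwise Hamming distances:
  Hap112 vs Hap30: 5
  Hap112 vs Hap374: 2
  Hap112 vs Hap10: 5
  Hap112 vs Hap296: 4
  Hap30 vs Hap374: 7
  Hap30 vs Hap10: 9
  Hap30 vs Hap296: 9
  Hap374 vs Hap10: 6
  Hap374 vs Hap296: 5
  Hap10 vs Hap296: 8
The smallest is 2, between Hap112 and Hap374.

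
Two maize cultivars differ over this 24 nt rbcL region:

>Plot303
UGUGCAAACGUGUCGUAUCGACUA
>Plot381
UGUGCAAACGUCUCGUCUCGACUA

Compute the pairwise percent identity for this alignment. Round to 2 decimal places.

Differing sites — 12:G/C; 17:A/C.
22 of the 24 sites match, so the percent identity is 22/24 × 100 = 91.67%.

91.67%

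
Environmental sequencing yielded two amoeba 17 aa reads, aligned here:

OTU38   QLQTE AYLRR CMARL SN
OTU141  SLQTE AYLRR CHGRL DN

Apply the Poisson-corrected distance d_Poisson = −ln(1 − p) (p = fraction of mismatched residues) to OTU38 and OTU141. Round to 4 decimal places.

Differing sites — 1:Q/S; 12:M/H; 13:A/G; 16:S/D.
p = 4/17 = 0.235294.
d = −ln(1 − 0.235294) = −ln(0.764706) = 0.2683.

0.2683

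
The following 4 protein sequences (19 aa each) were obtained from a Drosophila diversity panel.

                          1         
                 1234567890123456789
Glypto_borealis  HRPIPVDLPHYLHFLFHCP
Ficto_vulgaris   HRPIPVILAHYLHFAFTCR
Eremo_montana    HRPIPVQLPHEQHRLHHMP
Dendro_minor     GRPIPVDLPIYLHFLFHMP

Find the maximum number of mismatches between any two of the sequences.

Pairwise Hamming distances:
  Glypto_borealis vs Ficto_vulgaris: 5
  Glypto_borealis vs Eremo_montana: 6
  Glypto_borealis vs Dendro_minor: 3
  Ficto_vulgaris vs Eremo_montana: 10
  Ficto_vulgaris vs Dendro_minor: 8
  Eremo_montana vs Dendro_minor: 7
The largest is 10, between Ficto_vulgaris and Eremo_montana.

10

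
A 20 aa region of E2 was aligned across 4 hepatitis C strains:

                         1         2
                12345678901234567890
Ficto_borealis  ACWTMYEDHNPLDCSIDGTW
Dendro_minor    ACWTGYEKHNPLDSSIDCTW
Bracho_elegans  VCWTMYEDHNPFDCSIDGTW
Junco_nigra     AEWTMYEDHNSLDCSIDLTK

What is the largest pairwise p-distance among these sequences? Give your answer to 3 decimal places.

Pairwise Hamming distances:
  Ficto_borealis vs Dendro_minor: 4
  Ficto_borealis vs Bracho_elegans: 2
  Ficto_borealis vs Junco_nigra: 4
  Dendro_minor vs Bracho_elegans: 6
  Dendro_minor vs Junco_nigra: 7
  Bracho_elegans vs Junco_nigra: 6
The largest is 7 mismatches, between Dendro_minor and Junco_nigra; p = 7/20 = 0.350.

0.350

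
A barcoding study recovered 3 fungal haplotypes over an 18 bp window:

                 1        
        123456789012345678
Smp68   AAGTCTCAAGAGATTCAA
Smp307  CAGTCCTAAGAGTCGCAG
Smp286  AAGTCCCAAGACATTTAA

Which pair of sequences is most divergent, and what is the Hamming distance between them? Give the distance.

8

Pairwise Hamming distances:
  Smp68 vs Smp307: 7
  Smp68 vs Smp286: 3
  Smp307 vs Smp286: 8
The largest is 8, between Smp307 and Smp286.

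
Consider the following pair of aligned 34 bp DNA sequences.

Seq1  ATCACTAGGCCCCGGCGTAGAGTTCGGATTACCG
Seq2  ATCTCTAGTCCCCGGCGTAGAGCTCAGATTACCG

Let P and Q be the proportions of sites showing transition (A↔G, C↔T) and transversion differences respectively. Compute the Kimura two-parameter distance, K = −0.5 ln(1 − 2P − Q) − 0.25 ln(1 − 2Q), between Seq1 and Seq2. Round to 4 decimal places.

The sequences differ at positions 4 (A/T, transversion), 9 (G/T, transversion), 23 (T/C, transition), 26 (G/A, transition).
Of the 4 differences, 2 transitions and 2 transversions over 34 sites: P = 2/34 = 0.058824, Q = 2/34 = 0.058824.
d = −0.5·ln(0.823528) − 0.25·ln(0.882352) = −0.5·(-0.194158) − 0.25·(-0.125164) = 0.1284.

0.1284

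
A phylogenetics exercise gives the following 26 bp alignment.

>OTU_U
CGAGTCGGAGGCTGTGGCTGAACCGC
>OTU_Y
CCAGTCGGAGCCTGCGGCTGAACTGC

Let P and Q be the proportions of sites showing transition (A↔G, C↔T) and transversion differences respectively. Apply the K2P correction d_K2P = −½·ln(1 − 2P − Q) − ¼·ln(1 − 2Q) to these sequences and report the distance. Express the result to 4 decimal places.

The sequences differ at positions 2 (G/C, transversion), 11 (G/C, transversion), 15 (T/C, transition), 24 (C/T, transition).
Of the 4 differences, 2 transitions and 2 transversions over 26 sites: P = 2/26 = 0.076923, Q = 2/26 = 0.076923.
d = −0.5·ln(0.769231) − 0.25·ln(0.846154) = −0.5·(-0.262364) − 0.25·(-0.167054) = 0.1729.

0.1729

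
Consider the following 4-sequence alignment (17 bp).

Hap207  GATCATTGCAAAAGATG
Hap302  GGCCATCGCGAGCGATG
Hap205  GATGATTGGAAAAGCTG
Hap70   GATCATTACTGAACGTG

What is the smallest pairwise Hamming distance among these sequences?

3

Pairwise Hamming distances:
  Hap207 vs Hap302: 6
  Hap207 vs Hap205: 3
  Hap207 vs Hap70: 5
  Hap302 vs Hap205: 9
  Hap302 vs Hap70: 10
  Hap205 vs Hap70: 7
The smallest is 3, between Hap207 and Hap205.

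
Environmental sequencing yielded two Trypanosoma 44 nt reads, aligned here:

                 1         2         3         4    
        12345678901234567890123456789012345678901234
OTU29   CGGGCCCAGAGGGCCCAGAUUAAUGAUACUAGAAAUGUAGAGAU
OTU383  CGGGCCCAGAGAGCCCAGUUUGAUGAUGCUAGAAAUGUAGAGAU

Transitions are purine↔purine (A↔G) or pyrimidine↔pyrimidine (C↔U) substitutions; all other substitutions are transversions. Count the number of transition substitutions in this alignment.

3

Mismatches occur at site 12 (G↔A, transition), site 19 (A↔U, transversion), site 22 (A↔G, transition), site 28 (A↔G, transition).
Of the 4 differences, 3 transitions and 1 transversion, so the answer is 3.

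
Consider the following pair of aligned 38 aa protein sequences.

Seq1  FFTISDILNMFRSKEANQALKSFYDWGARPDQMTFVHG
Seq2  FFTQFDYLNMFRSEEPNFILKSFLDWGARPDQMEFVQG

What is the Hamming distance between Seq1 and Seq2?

The sequences differ at positions 4 (I/Q), 5 (S/F), 7 (I/Y), 14 (K/E), 16 (A/P), 18 (Q/F), 19 (A/I), 24 (Y/L), 34 (T/E), 37 (H/Q).
That gives 10 mismatches out of 38 aligned sites, so the Hamming distance is 10.

10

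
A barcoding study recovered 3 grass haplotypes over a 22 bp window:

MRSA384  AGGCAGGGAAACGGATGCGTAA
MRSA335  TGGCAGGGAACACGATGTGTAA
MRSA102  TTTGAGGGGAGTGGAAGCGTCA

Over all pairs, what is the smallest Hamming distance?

5

Pairwise Hamming distances:
  MRSA384 vs MRSA335: 5
  MRSA384 vs MRSA102: 9
  MRSA335 vs MRSA102: 10
The smallest is 5, between MRSA384 and MRSA335.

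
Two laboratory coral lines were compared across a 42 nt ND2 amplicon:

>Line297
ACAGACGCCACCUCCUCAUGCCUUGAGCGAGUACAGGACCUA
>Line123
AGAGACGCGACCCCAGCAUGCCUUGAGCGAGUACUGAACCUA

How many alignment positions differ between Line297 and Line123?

7

Differing sites — 2:C/G; 9:C/G; 13:U/C; 15:C/A; 16:U/G; 35:A/U; 37:G/A.
That gives 7 mismatches out of 42 aligned sites, so the Hamming distance is 7.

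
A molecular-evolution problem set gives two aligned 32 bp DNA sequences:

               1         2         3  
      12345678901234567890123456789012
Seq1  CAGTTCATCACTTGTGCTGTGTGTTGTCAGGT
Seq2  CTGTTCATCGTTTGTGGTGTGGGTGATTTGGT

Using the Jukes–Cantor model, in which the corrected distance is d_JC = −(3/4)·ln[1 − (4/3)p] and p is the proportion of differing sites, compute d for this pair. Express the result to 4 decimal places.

Differing sites — 2:A/T; 10:A/G; 11:C/T; 17:C/G; 22:T/G; 25:T/G; 26:G/A; 28:C/T; 29:A/T.
p = 9/32 = 0.281250.
d = −0.75 · ln(1 − (4/3)·0.281250) = −0.75 · ln(0.625000) = −0.75 · (-0.470004) = 0.3525.

0.3525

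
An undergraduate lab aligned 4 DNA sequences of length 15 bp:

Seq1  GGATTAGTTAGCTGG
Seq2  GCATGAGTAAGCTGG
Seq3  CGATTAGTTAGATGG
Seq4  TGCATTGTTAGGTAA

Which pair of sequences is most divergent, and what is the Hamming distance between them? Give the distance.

10

Pairwise Hamming distances:
  Seq1 vs Seq2: 3
  Seq1 vs Seq3: 2
  Seq1 vs Seq4: 7
  Seq2 vs Seq3: 5
  Seq2 vs Seq4: 10
  Seq3 vs Seq4: 7
The largest is 10, between Seq2 and Seq4.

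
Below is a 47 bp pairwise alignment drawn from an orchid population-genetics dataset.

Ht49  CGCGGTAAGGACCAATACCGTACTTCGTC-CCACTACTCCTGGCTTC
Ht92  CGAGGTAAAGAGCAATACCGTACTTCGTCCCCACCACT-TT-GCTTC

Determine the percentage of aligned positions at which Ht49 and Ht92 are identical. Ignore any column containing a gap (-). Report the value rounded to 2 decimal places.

Excluding the 3 gap columns leaves 44 comparable sites.
Differing sites — 3:C/A; 9:G/A; 12:C/G; 35:T/C; 40:C/T.
39 of the 44 comparable sites match, so the percent identity is 39/44 × 100 = 88.64%.

88.64%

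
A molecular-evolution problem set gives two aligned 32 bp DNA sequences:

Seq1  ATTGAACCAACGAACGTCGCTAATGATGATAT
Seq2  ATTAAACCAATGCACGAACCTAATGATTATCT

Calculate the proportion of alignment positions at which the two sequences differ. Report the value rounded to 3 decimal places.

The sequences differ at positions 4 (G/A), 11 (C/T), 13 (A/C), 17 (T/A), 18 (C/A), 19 (G/C), 28 (G/T), 31 (A/C).
There are 8 differences over 32 sites, so p = 8/32 = 0.250.

0.250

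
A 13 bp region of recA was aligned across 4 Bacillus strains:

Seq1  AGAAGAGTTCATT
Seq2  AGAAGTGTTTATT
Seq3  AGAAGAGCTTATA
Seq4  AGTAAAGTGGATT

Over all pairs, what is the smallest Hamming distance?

2

Pairwise Hamming distances:
  Seq1 vs Seq2: 2
  Seq1 vs Seq3: 3
  Seq1 vs Seq4: 4
  Seq2 vs Seq3: 3
  Seq2 vs Seq4: 5
  Seq3 vs Seq4: 6
The smallest is 2, between Seq1 and Seq2.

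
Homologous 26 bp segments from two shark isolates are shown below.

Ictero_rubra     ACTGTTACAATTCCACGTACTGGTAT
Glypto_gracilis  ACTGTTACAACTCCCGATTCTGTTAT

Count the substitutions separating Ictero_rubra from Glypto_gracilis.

Mismatches occur at site 11 (T↔C), site 15 (A↔C), site 16 (C↔G), site 17 (G↔A), site 19 (A↔T), site 23 (G↔T).
That gives 6 mismatches out of 26 aligned sites, so the Hamming distance is 6.

6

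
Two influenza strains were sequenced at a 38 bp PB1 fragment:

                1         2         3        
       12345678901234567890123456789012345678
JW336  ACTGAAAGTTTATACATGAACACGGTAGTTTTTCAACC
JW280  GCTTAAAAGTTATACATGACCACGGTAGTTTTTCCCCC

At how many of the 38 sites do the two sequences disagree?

The sequences differ at positions 1 (A/G), 4 (G/T), 8 (G/A), 9 (T/G), 20 (A/C), 35 (A/C), 36 (A/C).
That gives 7 mismatches out of 38 aligned sites, so the Hamming distance is 7.

7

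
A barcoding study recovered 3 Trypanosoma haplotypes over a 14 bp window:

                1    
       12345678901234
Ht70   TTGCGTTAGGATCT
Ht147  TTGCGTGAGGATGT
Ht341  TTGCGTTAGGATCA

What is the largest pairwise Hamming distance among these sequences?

Pairwise Hamming distances:
  Ht70 vs Ht147: 2
  Ht70 vs Ht341: 1
  Ht147 vs Ht341: 3
The largest is 3, between Ht147 and Ht341.

3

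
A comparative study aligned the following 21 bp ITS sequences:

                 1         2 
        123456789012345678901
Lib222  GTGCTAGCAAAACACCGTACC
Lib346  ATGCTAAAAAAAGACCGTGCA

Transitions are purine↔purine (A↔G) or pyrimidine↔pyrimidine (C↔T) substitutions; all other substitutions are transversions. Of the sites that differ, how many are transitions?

3

The sequences differ at positions 1 (G/A, transition), 7 (G/A, transition), 8 (C/A, transversion), 13 (C/G, transversion), 19 (A/G, transition), 21 (C/A, transversion).
Of the 6 differences, 3 transitions and 3 transversions, so the answer is 3.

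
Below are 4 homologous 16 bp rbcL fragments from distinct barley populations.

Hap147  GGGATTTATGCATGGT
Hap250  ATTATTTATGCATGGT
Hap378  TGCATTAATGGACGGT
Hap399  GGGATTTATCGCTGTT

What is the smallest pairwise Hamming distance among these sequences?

Pairwise Hamming distances:
  Hap147 vs Hap250: 3
  Hap147 vs Hap378: 5
  Hap147 vs Hap399: 4
  Hap250 vs Hap378: 6
  Hap250 vs Hap399: 7
  Hap378 vs Hap399: 7
The smallest is 3, between Hap147 and Hap250.

3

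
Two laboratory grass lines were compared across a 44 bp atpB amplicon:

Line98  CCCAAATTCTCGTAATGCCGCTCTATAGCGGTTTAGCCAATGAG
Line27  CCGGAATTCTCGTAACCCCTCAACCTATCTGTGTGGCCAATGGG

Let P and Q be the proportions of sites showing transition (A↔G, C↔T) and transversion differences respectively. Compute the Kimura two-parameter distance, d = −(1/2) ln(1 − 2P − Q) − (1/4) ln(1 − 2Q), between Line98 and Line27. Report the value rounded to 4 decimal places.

Mismatches occur at site 3 (C↔G, transversion), site 4 (A↔G, transition), site 16 (T↔C, transition), site 17 (G↔C, transversion), site 20 (G↔T, transversion), site 22 (T↔A, transversion), site 23 (C↔A, transversion), site 24 (T↔C, transition), site 25 (A↔C, transversion), site 28 (G↔T, transversion), site 30 (G↔T, transversion), site 33 (T↔G, transversion), site 35 (A↔G, transition), site 43 (A↔G, transition).
Of the 14 differences, 5 transitions and 9 transversions over 44 sites: P = 5/44 = 0.113636, Q = 9/44 = 0.204545.
d = −0.5·ln(0.568183) − 0.25·ln(0.590910) = −0.5·(-0.565312) − 0.25·(-0.526092) = 0.4142.

0.4142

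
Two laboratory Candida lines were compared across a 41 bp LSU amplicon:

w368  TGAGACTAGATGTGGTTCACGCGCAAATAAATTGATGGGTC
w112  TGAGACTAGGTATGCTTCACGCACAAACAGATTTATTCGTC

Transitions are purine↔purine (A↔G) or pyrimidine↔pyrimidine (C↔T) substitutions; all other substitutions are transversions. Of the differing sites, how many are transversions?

4

Mismatches occur at site 10 (A→G, transition), site 12 (G→A, transition), site 15 (G→C, transversion), site 23 (G→A, transition), site 28 (T→C, transition), site 30 (A→G, transition), site 34 (G→T, transversion), site 37 (G→T, transversion), site 38 (G→C, transversion).
Of the 9 differences, 5 transitions and 4 transversions, so the answer is 4.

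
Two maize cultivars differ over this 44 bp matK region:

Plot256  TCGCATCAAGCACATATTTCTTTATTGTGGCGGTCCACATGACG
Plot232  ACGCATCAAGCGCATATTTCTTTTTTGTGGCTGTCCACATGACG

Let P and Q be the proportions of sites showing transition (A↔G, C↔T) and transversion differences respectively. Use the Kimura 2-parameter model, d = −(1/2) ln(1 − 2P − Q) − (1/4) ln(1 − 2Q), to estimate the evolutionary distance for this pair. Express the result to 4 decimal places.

0.0970

Differing sites — 1:T/A (Tv); 12:A/G (Ti); 24:A/T (Tv); 32:G/T (Tv).
Of the 4 differences, 1 transition and 3 transversions over 44 sites: P = 1/44 = 0.022727, Q = 3/44 = 0.068182.
d = −0.5·ln(0.886364) − 0.25·ln(0.863636) = −0.5·(-0.120628) − 0.25·(-0.146604) = 0.0970.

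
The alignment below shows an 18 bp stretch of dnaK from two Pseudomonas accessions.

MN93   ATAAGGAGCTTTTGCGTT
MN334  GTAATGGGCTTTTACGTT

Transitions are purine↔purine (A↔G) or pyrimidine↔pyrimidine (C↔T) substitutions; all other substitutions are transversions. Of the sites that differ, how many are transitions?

3

Mismatches occur at site 1 (A/G, transition), site 5 (G/T, transversion), site 7 (A/G, transition), site 14 (G/A, transition).
Of the 4 differences, 3 transitions and 1 transversion, so the answer is 3.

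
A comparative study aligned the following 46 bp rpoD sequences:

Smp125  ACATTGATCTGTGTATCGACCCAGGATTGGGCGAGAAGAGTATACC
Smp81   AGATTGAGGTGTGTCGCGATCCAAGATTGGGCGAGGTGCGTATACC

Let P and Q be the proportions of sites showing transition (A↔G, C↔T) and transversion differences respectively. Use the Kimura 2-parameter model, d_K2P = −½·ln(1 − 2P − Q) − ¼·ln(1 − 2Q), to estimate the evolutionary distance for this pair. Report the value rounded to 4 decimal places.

Mismatches occur at site 2 (C/G, transversion), site 8 (T/G, transversion), site 9 (C/G, transversion), site 15 (A/C, transversion), site 16 (T/G, transversion), site 20 (C/T, transition), site 24 (G/A, transition), site 36 (A/G, transition), site 37 (A/T, transversion), site 39 (A/C, transversion).
Of the 10 differences, 3 transitions and 7 transversions over 46 sites: P = 3/46 = 0.065217, Q = 7/46 = 0.152174.
d = −0.5·ln(0.717392) − 0.25·ln(0.695652) = −0.5·(-0.332133) − 0.25·(-0.362906) = 0.2568.

0.2568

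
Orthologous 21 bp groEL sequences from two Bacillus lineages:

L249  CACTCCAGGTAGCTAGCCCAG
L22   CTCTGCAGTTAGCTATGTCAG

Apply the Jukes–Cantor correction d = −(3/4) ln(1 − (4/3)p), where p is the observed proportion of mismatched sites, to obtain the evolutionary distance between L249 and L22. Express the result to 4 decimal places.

The sequences differ at positions 2 (A/T), 5 (C/G), 9 (G/T), 16 (G/T), 17 (C/G), 18 (C/T).
p = 6/21 = 0.285714.
d = −0.75 · ln(1 − (4/3)·0.285714) = −0.75 · ln(0.619048) = −0.75 · (-0.479572) = 0.3597.

0.3597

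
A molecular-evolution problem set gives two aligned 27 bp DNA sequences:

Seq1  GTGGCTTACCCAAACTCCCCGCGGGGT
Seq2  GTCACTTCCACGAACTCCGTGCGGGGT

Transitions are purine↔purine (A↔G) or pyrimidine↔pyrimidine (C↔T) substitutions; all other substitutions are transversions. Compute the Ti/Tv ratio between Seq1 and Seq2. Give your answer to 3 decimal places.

Differing sites — 3:G/C (Tv); 4:G/A (Ti); 8:A/C (Tv); 10:C/A (Tv); 12:A/G (Ti); 19:C/G (Tv); 20:C/T (Ti).
Of the 7 differences, 3 transitions and 4 transversions, so Ti/Tv = 3/4 = 0.750.

0.750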